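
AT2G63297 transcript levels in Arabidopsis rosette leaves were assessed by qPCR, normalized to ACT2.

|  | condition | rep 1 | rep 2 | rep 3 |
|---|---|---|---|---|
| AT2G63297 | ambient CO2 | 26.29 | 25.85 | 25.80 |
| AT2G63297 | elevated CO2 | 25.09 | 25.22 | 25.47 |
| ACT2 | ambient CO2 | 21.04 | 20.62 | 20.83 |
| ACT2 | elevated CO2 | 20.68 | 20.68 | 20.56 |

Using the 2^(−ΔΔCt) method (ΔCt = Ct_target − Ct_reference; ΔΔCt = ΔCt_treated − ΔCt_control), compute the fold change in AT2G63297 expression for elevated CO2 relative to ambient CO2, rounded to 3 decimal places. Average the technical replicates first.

1.444

Mean Ct: AT2G63297 ambient CO2 25.980; AT2G63297 elevated CO2 25.260; ACT2 ambient CO2 20.830; ACT2 elevated CO2 20.640
ΔCt(ambient CO2) = 25.980 − 20.830 = 5.150
ΔCt(elevated CO2) = 25.260 − 20.640 = 4.620
ΔΔCt = 4.620 − 5.150 = -0.530
Fold change = 2^(−(-0.530)) = 2^0.530 = 1.4439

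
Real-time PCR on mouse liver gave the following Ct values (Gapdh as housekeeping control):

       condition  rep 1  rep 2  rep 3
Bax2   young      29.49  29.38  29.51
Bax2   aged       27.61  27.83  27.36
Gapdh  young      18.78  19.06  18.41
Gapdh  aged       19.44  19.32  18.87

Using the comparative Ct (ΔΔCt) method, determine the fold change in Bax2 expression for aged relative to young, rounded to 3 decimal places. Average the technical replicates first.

4.993

Mean Ct: Bax2 young 29.460; Bax2 aged 27.600; Gapdh young 18.750; Gapdh aged 19.210
ΔCt(young) = 29.460 − 18.750 = 10.710
ΔCt(aged) = 27.600 − 19.210 = 8.390
ΔΔCt = 8.390 − 10.710 = -2.320
Fold change = 2^(−(-2.320)) = 2^2.320 = 4.9933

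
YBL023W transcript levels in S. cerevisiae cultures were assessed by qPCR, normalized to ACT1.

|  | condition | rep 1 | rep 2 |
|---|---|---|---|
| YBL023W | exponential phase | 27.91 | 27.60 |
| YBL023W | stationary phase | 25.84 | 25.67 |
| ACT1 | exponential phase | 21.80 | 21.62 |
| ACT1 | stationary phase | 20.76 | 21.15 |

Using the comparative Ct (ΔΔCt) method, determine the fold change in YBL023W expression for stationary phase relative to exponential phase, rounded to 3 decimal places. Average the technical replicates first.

Mean Ct: YBL023W exponential phase 27.755; YBL023W stationary phase 25.755; ACT1 exponential phase 21.710; ACT1 stationary phase 20.955
ΔCt(exponential phase) = 27.755 − 21.710 = 6.045
ΔCt(stationary phase) = 25.755 − 20.955 = 4.800
ΔΔCt = 4.800 − 6.045 = -1.245
Fold change = 2^(−(-1.245)) = 2^1.245 = 2.3702

2.370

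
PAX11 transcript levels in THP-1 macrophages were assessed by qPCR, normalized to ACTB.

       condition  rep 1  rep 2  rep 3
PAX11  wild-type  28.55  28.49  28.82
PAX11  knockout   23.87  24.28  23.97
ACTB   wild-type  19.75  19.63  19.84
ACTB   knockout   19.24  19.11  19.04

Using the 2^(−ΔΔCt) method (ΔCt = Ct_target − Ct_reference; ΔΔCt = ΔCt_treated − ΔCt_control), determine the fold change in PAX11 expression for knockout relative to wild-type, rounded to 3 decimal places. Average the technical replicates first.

15.671

Mean Ct: PAX11 wild-type 28.620; PAX11 knockout 24.040; ACTB wild-type 19.740; ACTB knockout 19.130
ΔCt(wild-type) = 28.620 − 19.740 = 8.880
ΔCt(knockout) = 24.040 − 19.130 = 4.910
ΔΔCt = 4.910 − 8.880 = -3.970
Fold change = 2^(−(-3.970)) = 2^3.970 = 15.6707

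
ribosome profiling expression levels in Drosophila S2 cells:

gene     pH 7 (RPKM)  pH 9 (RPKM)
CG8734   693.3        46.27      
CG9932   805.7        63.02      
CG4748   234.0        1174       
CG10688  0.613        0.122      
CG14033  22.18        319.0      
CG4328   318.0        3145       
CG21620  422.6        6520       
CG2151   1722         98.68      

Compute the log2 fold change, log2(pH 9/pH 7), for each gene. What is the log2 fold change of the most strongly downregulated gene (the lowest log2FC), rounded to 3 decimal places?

-4.125

log2(46.27/693.3) = -3.905  (CG8734)
log2(63.02/805.7) = -3.676  (CG9932)
log2(1174/234.0) = 2.327  (CG4748)
log2(0.122/0.613) = -2.329  (CG10688)
log2(319.0/22.18) = 3.846  (CG14033)
log2(3145/318.0) = 3.306  (CG4328)
log2(6520/422.6) = 3.948  (CG21620)
log2(98.68/1722) = -4.125  (CG2151)
CG2151 is most strongly downregulated.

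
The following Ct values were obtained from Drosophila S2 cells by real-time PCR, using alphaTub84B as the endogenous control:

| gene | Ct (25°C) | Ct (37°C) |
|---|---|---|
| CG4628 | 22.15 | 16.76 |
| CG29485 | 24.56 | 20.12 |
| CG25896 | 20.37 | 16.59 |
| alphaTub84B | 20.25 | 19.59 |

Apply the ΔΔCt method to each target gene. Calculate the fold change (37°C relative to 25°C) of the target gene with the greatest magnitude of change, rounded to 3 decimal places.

CG4628: ΔΔCt = (16.76−19.59) − (22.15−20.25) = -2.83 − 1.90 = -4.73; fold change = 2^4.73 = 26.538
CG29485: ΔΔCt = (20.12−19.59) − (24.56−20.25) = 0.53 − 4.31 = -3.78; fold change = 2^3.78 = 13.737
CG25896: ΔΔCt = (16.59−19.59) − (20.37−20.25) = -3.00 − 0.12 = -3.12; fold change = 2^3.12 = 8.694
CG4628 has the largest |ΔΔCt| = 4.73.

26.538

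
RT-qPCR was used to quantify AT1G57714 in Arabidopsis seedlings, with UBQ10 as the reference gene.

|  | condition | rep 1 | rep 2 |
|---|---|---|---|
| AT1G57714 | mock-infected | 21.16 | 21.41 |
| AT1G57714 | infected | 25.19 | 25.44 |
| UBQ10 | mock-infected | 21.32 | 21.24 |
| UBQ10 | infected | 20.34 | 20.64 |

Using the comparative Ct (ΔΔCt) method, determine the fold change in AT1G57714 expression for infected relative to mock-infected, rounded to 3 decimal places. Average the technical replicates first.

0.035

Mean Ct: AT1G57714 mock-infected 21.285; AT1G57714 infected 25.315; UBQ10 mock-infected 21.280; UBQ10 infected 20.490
ΔCt(mock-infected) = 21.285 − 21.280 = 0.005
ΔCt(infected) = 25.315 − 20.490 = 4.825
ΔΔCt = 4.825 − 0.005 = 4.820
Fold change = 2^(−4.820) = 0.0354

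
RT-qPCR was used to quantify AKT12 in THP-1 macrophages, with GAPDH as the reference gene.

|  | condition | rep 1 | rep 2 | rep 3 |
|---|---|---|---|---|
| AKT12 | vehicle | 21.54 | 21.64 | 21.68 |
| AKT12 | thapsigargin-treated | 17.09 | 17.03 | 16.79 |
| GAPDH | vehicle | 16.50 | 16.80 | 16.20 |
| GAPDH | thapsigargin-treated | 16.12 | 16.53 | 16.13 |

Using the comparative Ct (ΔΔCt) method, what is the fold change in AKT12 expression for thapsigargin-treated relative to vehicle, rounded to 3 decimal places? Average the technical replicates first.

Mean Ct: AKT12 vehicle 21.620; AKT12 thapsigargin-treated 16.970; GAPDH vehicle 16.500; GAPDH thapsigargin-treated 16.260
ΔCt(vehicle) = 21.620 − 16.500 = 5.120
ΔCt(thapsigargin-treated) = 16.970 − 16.260 = 0.710
ΔΔCt = 0.710 − 5.120 = -4.410
Fold change = 2^(−(-4.410)) = 2^4.410 = 21.2590

21.259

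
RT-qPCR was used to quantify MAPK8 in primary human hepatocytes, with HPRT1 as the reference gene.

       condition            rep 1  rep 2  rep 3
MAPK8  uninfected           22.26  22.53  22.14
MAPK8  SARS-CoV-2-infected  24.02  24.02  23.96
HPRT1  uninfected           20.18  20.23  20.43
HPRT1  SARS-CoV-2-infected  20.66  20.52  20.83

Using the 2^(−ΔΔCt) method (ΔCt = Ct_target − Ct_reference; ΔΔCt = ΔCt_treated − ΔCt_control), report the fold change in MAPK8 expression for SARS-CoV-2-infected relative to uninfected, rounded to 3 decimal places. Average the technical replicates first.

Mean Ct: MAPK8 uninfected 22.310; MAPK8 SARS-CoV-2-infected 24.000; HPRT1 uninfected 20.280; HPRT1 SARS-CoV-2-infected 20.670
ΔCt(uninfected) = 22.310 − 20.280 = 2.030
ΔCt(SARS-CoV-2-infected) = 24.000 − 20.670 = 3.330
ΔΔCt = 3.330 − 2.030 = 1.300
Fold change = 2^(−1.300) = 0.4061

0.406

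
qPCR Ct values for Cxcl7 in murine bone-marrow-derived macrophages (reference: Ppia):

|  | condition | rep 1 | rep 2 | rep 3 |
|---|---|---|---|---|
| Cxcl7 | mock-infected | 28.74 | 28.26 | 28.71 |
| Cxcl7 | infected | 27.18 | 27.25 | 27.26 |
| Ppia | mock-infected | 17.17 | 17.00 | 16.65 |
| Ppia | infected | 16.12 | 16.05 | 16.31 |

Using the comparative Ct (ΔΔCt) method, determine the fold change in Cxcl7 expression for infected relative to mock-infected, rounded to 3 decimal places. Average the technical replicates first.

1.474

Mean Ct: Cxcl7 mock-infected 28.570; Cxcl7 infected 27.230; Ppia mock-infected 16.940; Ppia infected 16.160
ΔCt(mock-infected) = 28.570 − 16.940 = 11.630
ΔCt(infected) = 27.230 − 16.160 = 11.070
ΔΔCt = 11.070 − 11.630 = -0.560
Fold change = 2^(−(-0.560)) = 2^0.560 = 1.4743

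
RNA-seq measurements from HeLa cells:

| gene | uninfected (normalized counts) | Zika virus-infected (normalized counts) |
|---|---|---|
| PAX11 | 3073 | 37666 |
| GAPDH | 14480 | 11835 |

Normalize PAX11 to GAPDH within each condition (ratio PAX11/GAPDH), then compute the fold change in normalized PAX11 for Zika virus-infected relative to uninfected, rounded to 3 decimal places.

14.996

PAX11/GAPDH (uninfected) = 3073 / 14480 = 0.21222
PAX11/GAPDH (Zika virus-infected) = 37666 / 11835 = 3.1826
Fold change = 3.1826 / 0.21222 = 14.9964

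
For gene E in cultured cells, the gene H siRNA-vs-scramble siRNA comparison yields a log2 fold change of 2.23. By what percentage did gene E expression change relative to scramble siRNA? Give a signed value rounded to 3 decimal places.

369.134%

Fold change = 2^(2.23) = 4.6913
Percent change = (FC − 1) × 100% = (4.6913 − 1) × 100 = 369.134%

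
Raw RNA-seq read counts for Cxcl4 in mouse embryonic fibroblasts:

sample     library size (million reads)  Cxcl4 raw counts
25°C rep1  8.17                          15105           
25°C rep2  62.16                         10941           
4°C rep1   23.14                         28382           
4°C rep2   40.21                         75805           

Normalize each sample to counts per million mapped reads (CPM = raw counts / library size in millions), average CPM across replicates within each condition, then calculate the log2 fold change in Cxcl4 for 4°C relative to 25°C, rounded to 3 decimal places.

0.620

CPM(25°C rep1) = 15105 / 8.17 = 1848.8372
CPM(25°C rep2) = 10941 / 62.16 = 176.0135
CPM(4°C rep1) = 28382 / 23.14 = 1226.5341
CPM(4°C rep2) = 75805 / 40.21 = 1885.2276
mean CPM(25°C) = 1012.4254; mean CPM(4°C) = 1555.8808
Fold change = 1555.8808 / 1012.4254 = 1.53679
log2(1.53679) = 0.6199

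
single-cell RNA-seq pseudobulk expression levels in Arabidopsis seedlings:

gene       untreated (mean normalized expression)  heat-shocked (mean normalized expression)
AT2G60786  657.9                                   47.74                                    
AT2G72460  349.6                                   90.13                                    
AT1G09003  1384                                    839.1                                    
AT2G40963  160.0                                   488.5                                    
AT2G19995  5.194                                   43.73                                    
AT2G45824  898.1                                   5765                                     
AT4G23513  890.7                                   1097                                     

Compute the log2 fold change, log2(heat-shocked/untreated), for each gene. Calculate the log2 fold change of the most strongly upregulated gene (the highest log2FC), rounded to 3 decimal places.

3.074

log2(47.74/657.9) = -3.785  (AT2G60786)
log2(90.13/349.6) = -1.956  (AT2G72460)
log2(839.1/1384) = -0.722  (AT1G09003)
log2(488.5/160.0) = 1.610  (AT2G40963)
log2(43.73/5.194) = 3.074  (AT2G19995)
log2(5765/898.1) = 2.682  (AT2G45824)
log2(1097/890.7) = 0.301  (AT4G23513)
AT2G19995 is most strongly upregulated.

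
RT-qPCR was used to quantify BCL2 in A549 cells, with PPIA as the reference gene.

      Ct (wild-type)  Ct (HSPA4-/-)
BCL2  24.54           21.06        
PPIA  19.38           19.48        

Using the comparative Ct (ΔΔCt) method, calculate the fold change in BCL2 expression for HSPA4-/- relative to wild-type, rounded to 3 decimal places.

ΔCt(wild-type) = 24.540 − 19.380 = 5.160
ΔCt(HSPA4-/-) = 21.060 − 19.480 = 1.580
ΔΔCt = 1.580 − 5.160 = -3.580
Fold change = 2^(−(-3.580)) = 2^3.580 = 11.9588

11.959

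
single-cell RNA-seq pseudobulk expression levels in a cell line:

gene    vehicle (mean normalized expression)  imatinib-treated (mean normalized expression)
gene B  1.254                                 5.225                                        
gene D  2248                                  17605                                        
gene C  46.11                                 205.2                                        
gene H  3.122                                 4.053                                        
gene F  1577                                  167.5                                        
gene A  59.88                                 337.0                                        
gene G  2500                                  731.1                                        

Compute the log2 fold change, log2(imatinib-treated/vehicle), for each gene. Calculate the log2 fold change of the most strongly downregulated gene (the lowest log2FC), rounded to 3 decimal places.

log2(5.225/1.254) = 2.059  (gene B)
log2(17605/2248) = 2.969  (gene D)
log2(205.2/46.11) = 2.154  (gene C)
log2(4.053/3.122) = 0.377  (gene H)
log2(167.5/1577) = -3.235  (gene F)
log2(337.0/59.88) = 2.493  (gene A)
log2(731.1/2500) = -1.774  (gene G)
gene F is most strongly downregulated.

-3.235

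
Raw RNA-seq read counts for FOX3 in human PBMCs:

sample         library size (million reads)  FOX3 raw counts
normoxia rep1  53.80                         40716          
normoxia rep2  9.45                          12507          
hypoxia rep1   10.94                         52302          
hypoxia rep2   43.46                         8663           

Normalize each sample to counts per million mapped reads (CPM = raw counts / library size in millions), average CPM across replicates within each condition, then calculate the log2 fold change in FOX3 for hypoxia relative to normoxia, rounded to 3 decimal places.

1.259

CPM(normoxia rep1) = 40716 / 53.80 = 756.8030
CPM(normoxia rep2) = 12507 / 9.45 = 1323.4921
CPM(hypoxia rep1) = 52302 / 10.94 = 4780.8044
CPM(hypoxia rep2) = 8663 / 43.46 = 199.3327
mean CPM(normoxia) = 1040.1475; mean CPM(hypoxia) = 2490.0686
Fold change = 2490.0686 / 1040.1475 = 2.39396
log2(2.39396) = 1.2594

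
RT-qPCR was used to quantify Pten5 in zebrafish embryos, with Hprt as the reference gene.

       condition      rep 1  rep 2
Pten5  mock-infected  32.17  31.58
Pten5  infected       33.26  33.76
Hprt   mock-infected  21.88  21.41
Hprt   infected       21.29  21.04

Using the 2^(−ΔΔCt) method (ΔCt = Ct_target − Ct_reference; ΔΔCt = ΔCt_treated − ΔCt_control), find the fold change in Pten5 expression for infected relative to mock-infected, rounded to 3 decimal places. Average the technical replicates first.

Mean Ct: Pten5 mock-infected 31.875; Pten5 infected 33.510; Hprt mock-infected 21.645; Hprt infected 21.165
ΔCt(mock-infected) = 31.875 − 21.645 = 10.230
ΔCt(infected) = 33.510 − 21.165 = 12.345
ΔΔCt = 12.345 − 10.230 = 2.115
Fold change = 2^(−2.115) = 0.2308

0.231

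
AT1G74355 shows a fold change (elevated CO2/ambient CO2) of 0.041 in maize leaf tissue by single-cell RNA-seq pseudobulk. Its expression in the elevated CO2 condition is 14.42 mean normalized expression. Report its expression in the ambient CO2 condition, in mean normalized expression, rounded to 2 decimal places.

ambient CO2 expression = 14.42 / 0.041 = 351.71

351.71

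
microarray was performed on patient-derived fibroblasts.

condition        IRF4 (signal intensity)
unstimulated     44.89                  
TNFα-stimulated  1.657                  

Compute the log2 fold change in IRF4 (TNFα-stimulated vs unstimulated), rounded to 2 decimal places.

Fold change = 1.657 / 44.89 = 0.0369
log2(0.0369) = -4.760

-4.76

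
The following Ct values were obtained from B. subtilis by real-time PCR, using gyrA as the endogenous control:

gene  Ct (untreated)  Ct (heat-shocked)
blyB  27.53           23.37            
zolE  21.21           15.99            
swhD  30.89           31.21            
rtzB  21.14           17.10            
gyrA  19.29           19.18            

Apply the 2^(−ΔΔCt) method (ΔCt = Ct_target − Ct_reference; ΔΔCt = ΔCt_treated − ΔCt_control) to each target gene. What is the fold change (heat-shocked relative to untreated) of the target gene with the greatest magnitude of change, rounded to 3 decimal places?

blyB: ΔΔCt = (23.37−19.18) − (27.53−19.29) = 4.19 − 8.24 = -4.05; fold change = 2^4.05 = 16.564
zolE: ΔΔCt = (15.99−19.18) − (21.21−19.29) = -3.19 − 1.92 = -5.11; fold change = 2^5.11 = 34.535
swhD: ΔΔCt = (31.21−19.18) − (30.89−19.29) = 12.03 − 11.60 = 0.43; fold change = 2^-0.43 = 0.742
rtzB: ΔΔCt = (17.10−19.18) − (21.14−19.29) = -2.08 − 1.85 = -3.93; fold change = 2^3.93 = 15.242
zolE has the largest |ΔΔCt| = 5.11.

34.535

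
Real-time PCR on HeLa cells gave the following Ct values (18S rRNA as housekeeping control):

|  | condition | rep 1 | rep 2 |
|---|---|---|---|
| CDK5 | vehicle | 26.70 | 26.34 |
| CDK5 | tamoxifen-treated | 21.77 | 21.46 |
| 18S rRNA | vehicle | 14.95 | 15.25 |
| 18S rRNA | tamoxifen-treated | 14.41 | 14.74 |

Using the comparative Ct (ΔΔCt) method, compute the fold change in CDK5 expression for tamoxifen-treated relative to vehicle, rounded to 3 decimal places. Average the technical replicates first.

20.821

Mean Ct: CDK5 vehicle 26.520; CDK5 tamoxifen-treated 21.615; 18S rRNA vehicle 15.100; 18S rRNA tamoxifen-treated 14.575
ΔCt(vehicle) = 26.520 − 15.100 = 11.420
ΔCt(tamoxifen-treated) = 21.615 − 14.575 = 7.040
ΔΔCt = 7.040 − 11.420 = -4.380
Fold change = 2^(−(-4.380)) = 2^4.380 = 20.8215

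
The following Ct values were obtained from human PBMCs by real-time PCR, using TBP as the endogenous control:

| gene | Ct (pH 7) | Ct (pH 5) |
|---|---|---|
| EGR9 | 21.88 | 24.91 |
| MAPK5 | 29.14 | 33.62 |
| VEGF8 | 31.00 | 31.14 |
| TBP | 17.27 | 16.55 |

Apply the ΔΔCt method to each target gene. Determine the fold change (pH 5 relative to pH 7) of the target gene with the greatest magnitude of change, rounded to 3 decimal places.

EGR9: ΔΔCt = (24.91−16.55) − (21.88−17.27) = 8.36 − 4.61 = 3.75; fold change = 2^-3.75 = 0.074
MAPK5: ΔΔCt = (33.62−16.55) − (29.14−17.27) = 17.07 − 11.87 = 5.20; fold change = 2^-5.20 = 0.027
VEGF8: ΔΔCt = (31.14−16.55) − (31.00−17.27) = 14.59 − 13.73 = 0.86; fold change = 2^-0.86 = 0.551
MAPK5 has the largest |ΔΔCt| = 5.20.

0.027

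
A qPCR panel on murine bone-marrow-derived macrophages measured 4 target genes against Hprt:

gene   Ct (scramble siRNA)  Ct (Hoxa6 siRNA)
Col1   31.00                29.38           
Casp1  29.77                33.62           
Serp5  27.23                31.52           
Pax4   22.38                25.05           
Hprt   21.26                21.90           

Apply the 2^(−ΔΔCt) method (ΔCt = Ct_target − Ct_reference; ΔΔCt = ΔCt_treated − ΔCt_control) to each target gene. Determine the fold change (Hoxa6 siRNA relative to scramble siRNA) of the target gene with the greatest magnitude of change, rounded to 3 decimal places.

Col1: ΔΔCt = (29.38−21.90) − (31.00−21.26) = 7.48 − 9.74 = -2.26; fold change = 2^2.26 = 4.790
Casp1: ΔΔCt = (33.62−21.90) − (29.77−21.26) = 11.72 − 8.51 = 3.21; fold change = 2^-3.21 = 0.108
Serp5: ΔΔCt = (31.52−21.90) − (27.23−21.26) = 9.62 − 5.97 = 3.65; fold change = 2^-3.65 = 0.080
Pax4: ΔΔCt = (25.05−21.90) − (22.38−21.26) = 3.15 − 1.12 = 2.03; fold change = 2^-2.03 = 0.245
Serp5 has the largest |ΔΔCt| = 3.65.

0.080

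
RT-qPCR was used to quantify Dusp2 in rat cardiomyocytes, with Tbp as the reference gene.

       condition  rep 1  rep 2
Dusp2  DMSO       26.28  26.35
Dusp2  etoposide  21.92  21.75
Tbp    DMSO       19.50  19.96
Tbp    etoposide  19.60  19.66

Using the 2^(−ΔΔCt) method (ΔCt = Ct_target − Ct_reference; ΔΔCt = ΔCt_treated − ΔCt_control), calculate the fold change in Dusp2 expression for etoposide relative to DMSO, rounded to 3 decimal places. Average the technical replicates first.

20.821

Mean Ct: Dusp2 DMSO 26.315; Dusp2 etoposide 21.835; Tbp DMSO 19.730; Tbp etoposide 19.630
ΔCt(DMSO) = 26.315 − 19.730 = 6.585
ΔCt(etoposide) = 21.835 − 19.630 = 2.205
ΔΔCt = 2.205 − 6.585 = -4.380
Fold change = 2^(−(-4.380)) = 2^4.380 = 20.8215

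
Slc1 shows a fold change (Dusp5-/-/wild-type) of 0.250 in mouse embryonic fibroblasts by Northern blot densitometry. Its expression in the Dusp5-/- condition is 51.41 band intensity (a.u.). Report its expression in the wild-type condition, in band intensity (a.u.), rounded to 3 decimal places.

wild-type expression = 51.41 / 0.250 = 205.640

205.640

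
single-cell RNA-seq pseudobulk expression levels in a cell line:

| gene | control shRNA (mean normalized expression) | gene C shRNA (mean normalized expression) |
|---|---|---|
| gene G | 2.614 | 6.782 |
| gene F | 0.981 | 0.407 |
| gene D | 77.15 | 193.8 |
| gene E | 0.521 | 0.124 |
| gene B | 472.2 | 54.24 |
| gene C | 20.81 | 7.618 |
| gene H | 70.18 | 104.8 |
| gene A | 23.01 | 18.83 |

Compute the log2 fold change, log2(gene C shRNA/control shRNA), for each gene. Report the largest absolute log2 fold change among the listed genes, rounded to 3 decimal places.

3.122

log2(6.782/2.614) = 1.375  (gene G)
log2(0.407/0.981) = -1.269  (gene F)
log2(193.8/77.15) = 1.329  (gene D)
log2(0.124/0.521) = -2.071  (gene E)
log2(54.24/472.2) = -3.122  (gene B)
log2(7.618/20.81) = -1.450  (gene C)
log2(104.8/70.18) = 0.579  (gene H)
log2(18.83/23.01) = -0.289  (gene A)
The largest magnitude belongs to gene B.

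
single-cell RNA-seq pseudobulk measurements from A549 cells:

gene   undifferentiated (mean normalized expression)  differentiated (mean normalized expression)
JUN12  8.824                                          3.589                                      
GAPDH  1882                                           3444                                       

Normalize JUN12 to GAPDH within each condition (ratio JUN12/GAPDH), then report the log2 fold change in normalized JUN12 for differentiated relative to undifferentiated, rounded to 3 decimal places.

JUN12/GAPDH (undifferentiated) = 8.824 / 1882 = 0.0046886
JUN12/GAPDH (differentiated) = 3.589 / 3444 = 0.0010421
Fold change = 0.0010421 / 0.0046886 = 0.2223
log2(0.2223) = -2.1697

-2.170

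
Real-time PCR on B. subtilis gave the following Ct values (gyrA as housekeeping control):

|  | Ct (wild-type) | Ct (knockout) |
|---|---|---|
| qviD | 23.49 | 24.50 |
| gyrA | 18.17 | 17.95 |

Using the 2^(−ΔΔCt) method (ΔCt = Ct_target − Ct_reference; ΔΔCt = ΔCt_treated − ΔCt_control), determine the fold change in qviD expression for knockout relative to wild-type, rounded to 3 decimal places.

ΔCt(wild-type) = 23.490 − 18.170 = 5.320
ΔCt(knockout) = 24.500 − 17.950 = 6.550
ΔΔCt = 6.550 − 5.320 = 1.230
Fold change = 2^(−1.230) = 0.4263

0.426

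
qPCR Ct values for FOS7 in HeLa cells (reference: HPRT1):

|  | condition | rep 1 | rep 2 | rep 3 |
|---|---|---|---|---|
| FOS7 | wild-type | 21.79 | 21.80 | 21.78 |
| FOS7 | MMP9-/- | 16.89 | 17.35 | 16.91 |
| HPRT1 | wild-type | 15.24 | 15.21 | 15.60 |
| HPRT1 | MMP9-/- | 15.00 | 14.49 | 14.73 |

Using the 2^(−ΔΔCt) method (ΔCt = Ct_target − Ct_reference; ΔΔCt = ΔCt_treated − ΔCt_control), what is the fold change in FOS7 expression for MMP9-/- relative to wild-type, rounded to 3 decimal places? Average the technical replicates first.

17.509

Mean Ct: FOS7 wild-type 21.790; FOS7 MMP9-/- 17.050; HPRT1 wild-type 15.350; HPRT1 MMP9-/- 14.740
ΔCt(wild-type) = 21.790 − 15.350 = 6.440
ΔCt(MMP9-/-) = 17.050 − 14.740 = 2.310
ΔΔCt = 2.310 − 6.440 = -4.130
Fold change = 2^(−(-4.130)) = 2^4.130 = 17.5087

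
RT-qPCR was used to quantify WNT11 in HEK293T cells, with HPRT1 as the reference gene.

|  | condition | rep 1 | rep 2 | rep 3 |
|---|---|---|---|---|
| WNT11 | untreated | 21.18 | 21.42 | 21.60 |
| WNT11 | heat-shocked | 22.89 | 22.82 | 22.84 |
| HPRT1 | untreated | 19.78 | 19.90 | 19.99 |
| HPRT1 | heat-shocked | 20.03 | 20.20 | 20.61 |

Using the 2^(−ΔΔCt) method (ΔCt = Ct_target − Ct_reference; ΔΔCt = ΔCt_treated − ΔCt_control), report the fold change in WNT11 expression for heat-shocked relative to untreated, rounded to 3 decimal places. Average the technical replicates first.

Mean Ct: WNT11 untreated 21.400; WNT11 heat-shocked 22.850; HPRT1 untreated 19.890; HPRT1 heat-shocked 20.280
ΔCt(untreated) = 21.400 − 19.890 = 1.510
ΔCt(heat-shocked) = 22.850 − 20.280 = 2.570
ΔΔCt = 2.570 − 1.510 = 1.060
Fold change = 2^(−1.060) = 0.4796

0.480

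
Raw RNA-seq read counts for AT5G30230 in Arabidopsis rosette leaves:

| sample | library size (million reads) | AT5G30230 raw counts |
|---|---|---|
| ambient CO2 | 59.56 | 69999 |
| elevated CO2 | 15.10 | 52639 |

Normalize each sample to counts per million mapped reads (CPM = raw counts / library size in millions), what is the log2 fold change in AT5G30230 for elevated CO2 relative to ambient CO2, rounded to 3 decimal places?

1.569

CPM(ambient CO2) = 69999 / 59.56 = 1175.2686
CPM(elevated CO2) = 52639 / 15.10 = 3486.0265
Fold change = 3486.0265 / 1175.2686 = 2.96615
log2(2.96615) = 1.5686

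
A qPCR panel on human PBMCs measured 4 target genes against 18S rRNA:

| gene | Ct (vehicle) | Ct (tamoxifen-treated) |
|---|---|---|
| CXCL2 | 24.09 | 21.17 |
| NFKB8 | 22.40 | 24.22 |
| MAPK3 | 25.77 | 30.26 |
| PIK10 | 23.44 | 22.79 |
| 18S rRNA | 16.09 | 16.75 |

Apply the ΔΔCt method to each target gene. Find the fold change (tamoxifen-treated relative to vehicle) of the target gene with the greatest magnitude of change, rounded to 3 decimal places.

CXCL2: ΔΔCt = (21.17−16.75) − (24.09−16.09) = 4.42 − 8.00 = -3.58; fold change = 2^3.58 = 11.959
NFKB8: ΔΔCt = (24.22−16.75) − (22.40−16.09) = 7.47 − 6.31 = 1.16; fold change = 2^-1.16 = 0.448
MAPK3: ΔΔCt = (30.26−16.75) − (25.77−16.09) = 13.51 − 9.68 = 3.83; fold change = 2^-3.83 = 0.070
PIK10: ΔΔCt = (22.79−16.75) − (23.44−16.09) = 6.04 − 7.35 = -1.31; fold change = 2^1.31 = 2.479
MAPK3 has the largest |ΔΔCt| = 3.83.

0.070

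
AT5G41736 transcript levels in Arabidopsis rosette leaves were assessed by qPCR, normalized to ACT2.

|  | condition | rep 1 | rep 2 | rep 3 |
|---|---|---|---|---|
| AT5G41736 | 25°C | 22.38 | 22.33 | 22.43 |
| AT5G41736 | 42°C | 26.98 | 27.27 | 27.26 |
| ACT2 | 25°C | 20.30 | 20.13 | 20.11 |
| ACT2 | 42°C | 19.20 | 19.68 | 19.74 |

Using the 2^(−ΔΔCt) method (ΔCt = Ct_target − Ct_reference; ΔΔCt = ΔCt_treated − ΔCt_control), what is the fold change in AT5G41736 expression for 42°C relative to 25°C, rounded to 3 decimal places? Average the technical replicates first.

Mean Ct: AT5G41736 25°C 22.380; AT5G41736 42°C 27.170; ACT2 25°C 20.180; ACT2 42°C 19.540
ΔCt(25°C) = 22.380 − 20.180 = 2.200
ΔCt(42°C) = 27.170 − 19.540 = 7.630
ΔΔCt = 7.630 − 2.200 = 5.430
Fold change = 2^(−5.430) = 0.0232

0.023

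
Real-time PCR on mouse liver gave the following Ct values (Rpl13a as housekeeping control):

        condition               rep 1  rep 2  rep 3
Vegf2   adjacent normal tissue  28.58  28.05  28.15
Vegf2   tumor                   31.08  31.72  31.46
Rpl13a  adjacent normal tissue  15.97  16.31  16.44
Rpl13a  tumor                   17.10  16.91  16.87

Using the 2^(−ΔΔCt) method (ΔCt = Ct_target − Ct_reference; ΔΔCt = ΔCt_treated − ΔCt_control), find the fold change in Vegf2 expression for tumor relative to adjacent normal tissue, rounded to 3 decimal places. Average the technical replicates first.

Mean Ct: Vegf2 adjacent normal tissue 28.260; Vegf2 tumor 31.420; Rpl13a adjacent normal tissue 16.240; Rpl13a tumor 16.960
ΔCt(adjacent normal tissue) = 28.260 − 16.240 = 12.020
ΔCt(tumor) = 31.420 − 16.960 = 14.460
ΔΔCt = 14.460 − 12.020 = 2.440
Fold change = 2^(−2.440) = 0.1843

0.184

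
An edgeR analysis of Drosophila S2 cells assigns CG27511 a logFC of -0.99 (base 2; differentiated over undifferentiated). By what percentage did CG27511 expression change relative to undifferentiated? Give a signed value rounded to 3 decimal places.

-49.652%

Fold change = 2^(-0.99) = 0.5035
Percent change = (FC − 1) × 100% = (0.5035 − 1) × 100 = -49.652%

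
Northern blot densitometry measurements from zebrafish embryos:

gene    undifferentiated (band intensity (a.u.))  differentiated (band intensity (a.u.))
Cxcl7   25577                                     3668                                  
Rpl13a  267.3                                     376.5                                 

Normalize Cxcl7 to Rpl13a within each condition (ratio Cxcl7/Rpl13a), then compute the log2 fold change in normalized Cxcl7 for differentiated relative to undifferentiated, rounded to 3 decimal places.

Cxcl7/Rpl13a (undifferentiated) = 25577 / 267.3 = 95.686
Cxcl7/Rpl13a (differentiated) = 3668 / 376.5 = 9.7424
Fold change = 9.7424 / 95.686 = 0.1018
log2(0.1018) = -3.2960

-3.296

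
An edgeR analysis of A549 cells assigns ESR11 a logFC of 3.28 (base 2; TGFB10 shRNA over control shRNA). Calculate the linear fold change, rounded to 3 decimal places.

Fold change = 2^(3.28) = 9.7136

9.714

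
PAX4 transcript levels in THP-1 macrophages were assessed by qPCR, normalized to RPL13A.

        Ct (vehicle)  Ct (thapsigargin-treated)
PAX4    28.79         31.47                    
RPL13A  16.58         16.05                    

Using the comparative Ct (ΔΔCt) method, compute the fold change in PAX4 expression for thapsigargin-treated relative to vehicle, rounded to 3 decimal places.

ΔCt(vehicle) = 28.790 − 16.580 = 12.210
ΔCt(thapsigargin-treated) = 31.470 − 16.050 = 15.420
ΔΔCt = 15.420 − 12.210 = 3.210
Fold change = 2^(−3.210) = 0.1081

0.108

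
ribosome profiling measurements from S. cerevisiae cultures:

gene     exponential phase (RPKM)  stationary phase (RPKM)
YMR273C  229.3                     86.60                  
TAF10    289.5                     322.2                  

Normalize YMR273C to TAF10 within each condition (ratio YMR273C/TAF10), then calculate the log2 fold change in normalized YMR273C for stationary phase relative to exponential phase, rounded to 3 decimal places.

-1.559

YMR273C/TAF10 (exponential phase) = 229.3 / 289.5 = 0.79206
YMR273C/TAF10 (stationary phase) = 86.60 / 322.2 = 0.26878
Fold change = 0.26878 / 0.79206 = 0.3393
log2(0.3393) = -1.5592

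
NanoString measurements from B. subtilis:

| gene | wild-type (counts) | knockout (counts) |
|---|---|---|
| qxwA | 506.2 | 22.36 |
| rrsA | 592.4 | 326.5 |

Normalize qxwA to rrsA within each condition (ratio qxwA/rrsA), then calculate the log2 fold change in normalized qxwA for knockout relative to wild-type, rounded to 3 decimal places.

qxwA/rrsA (wild-type) = 506.2 / 592.4 = 0.85449
qxwA/rrsA (knockout) = 22.36 / 326.5 = 0.068484
Fold change = 0.068484 / 0.85449 = 0.0801
log2(0.0801) = -3.6412

-3.641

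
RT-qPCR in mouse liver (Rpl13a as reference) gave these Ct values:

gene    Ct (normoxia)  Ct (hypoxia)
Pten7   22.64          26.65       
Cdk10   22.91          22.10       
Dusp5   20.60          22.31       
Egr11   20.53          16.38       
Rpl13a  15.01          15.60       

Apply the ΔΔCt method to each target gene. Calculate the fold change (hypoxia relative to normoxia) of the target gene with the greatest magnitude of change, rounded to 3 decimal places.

26.723

Pten7: ΔΔCt = (26.65−15.60) − (22.64−15.01) = 11.05 − 7.63 = 3.42; fold change = 2^-3.42 = 0.093
Cdk10: ΔΔCt = (22.10−15.60) − (22.91−15.01) = 6.50 − 7.90 = -1.40; fold change = 2^1.40 = 2.639
Dusp5: ΔΔCt = (22.31−15.60) − (20.60−15.01) = 6.71 − 5.59 = 1.12; fold change = 2^-1.12 = 0.460
Egr11: ΔΔCt = (16.38−15.60) − (20.53−15.01) = 0.78 − 5.52 = -4.74; fold change = 2^4.74 = 26.723
Egr11 has the largest |ΔΔCt| = 4.74.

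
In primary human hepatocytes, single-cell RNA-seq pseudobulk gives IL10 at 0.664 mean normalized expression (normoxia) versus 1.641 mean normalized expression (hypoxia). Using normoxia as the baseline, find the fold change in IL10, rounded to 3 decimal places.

Fold change = 1.641 / 0.664 = 2.4714
IL10 is upregulated.

2.471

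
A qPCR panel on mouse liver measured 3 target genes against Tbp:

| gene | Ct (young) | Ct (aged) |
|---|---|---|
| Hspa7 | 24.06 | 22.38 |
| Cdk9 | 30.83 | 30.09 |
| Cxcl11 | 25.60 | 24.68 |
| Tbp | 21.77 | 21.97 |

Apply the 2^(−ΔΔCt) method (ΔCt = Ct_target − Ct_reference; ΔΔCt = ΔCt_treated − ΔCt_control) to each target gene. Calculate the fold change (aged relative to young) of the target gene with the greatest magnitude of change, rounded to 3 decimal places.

3.681

Hspa7: ΔΔCt = (22.38−21.97) − (24.06−21.77) = 0.41 − 2.29 = -1.88; fold change = 2^1.88 = 3.681
Cdk9: ΔΔCt = (30.09−21.97) − (30.83−21.77) = 8.12 − 9.06 = -0.94; fold change = 2^0.94 = 1.919
Cxcl11: ΔΔCt = (24.68−21.97) − (25.60−21.77) = 2.71 − 3.83 = -1.12; fold change = 2^1.12 = 2.173
Hspa7 has the largest |ΔΔCt| = 1.88.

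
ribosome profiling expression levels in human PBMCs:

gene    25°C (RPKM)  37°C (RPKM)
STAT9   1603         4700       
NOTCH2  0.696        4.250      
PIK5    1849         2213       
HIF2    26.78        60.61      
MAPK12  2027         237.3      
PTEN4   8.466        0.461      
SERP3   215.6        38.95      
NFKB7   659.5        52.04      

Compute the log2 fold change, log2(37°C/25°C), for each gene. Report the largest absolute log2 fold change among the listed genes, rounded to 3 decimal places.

log2(4700/1603) = 1.552  (STAT9)
log2(4.250/0.696) = 2.610  (NOTCH2)
log2(2213/1849) = 0.259  (PIK5)
log2(60.61/26.78) = 1.178  (HIF2)
log2(237.3/2027) = -3.095  (MAPK12)
log2(0.461/8.466) = -4.199  (PTEN4)
log2(38.95/215.6) = -2.469  (SERP3)
log2(52.04/659.5) = -3.664  (NFKB7)
The largest magnitude belongs to PTEN4.

4.199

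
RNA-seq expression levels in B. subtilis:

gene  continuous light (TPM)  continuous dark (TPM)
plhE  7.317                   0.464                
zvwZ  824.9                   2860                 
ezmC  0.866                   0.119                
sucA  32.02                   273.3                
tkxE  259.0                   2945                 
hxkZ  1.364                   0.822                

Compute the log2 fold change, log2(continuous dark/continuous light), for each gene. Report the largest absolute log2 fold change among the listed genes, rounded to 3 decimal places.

log2(0.464/7.317) = -3.979  (plhE)
log2(2860/824.9) = 1.794  (zvwZ)
log2(0.119/0.866) = -2.863  (ezmC)
log2(273.3/32.02) = 3.093  (sucA)
log2(2945/259.0) = 3.507  (tkxE)
log2(0.822/1.364) = -0.731  (hxkZ)
The largest magnitude belongs to plhE.

3.979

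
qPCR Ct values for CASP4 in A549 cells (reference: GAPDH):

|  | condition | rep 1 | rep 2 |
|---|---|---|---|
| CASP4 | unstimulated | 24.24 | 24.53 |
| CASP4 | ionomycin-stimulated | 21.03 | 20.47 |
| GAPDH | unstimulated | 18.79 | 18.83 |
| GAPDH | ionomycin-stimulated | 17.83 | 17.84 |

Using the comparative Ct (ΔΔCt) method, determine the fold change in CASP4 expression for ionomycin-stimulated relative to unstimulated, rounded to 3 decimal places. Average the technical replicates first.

Mean Ct: CASP4 unstimulated 24.385; CASP4 ionomycin-stimulated 20.750; GAPDH unstimulated 18.810; GAPDH ionomycin-stimulated 17.835
ΔCt(unstimulated) = 24.385 − 18.810 = 5.575
ΔCt(ionomycin-stimulated) = 20.750 − 17.835 = 2.915
ΔΔCt = 2.915 − 5.575 = -2.660
Fold change = 2^(−(-2.660)) = 2^2.660 = 6.3203

6.320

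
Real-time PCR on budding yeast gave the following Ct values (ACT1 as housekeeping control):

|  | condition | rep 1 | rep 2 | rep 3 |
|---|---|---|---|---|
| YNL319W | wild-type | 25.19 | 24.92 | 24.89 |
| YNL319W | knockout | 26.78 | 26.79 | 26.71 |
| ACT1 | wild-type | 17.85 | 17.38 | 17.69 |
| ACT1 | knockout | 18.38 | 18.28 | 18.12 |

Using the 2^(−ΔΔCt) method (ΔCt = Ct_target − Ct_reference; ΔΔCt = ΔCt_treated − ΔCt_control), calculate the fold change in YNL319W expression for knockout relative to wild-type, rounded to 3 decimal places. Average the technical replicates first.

0.454

Mean Ct: YNL319W wild-type 25.000; YNL319W knockout 26.760; ACT1 wild-type 17.640; ACT1 knockout 18.260
ΔCt(wild-type) = 25.000 − 17.640 = 7.360
ΔCt(knockout) = 26.760 − 18.260 = 8.500
ΔΔCt = 8.500 − 7.360 = 1.140
Fold change = 2^(−1.140) = 0.4538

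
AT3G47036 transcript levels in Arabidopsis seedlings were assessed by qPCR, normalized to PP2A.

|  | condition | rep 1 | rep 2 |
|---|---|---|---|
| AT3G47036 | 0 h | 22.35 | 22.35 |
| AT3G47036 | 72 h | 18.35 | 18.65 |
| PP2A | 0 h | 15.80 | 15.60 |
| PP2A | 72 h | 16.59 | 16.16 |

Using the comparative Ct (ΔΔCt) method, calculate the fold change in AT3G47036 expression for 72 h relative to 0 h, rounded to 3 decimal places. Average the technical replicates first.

Mean Ct: AT3G47036 0 h 22.350; AT3G47036 72 h 18.500; PP2A 0 h 15.700; PP2A 72 h 16.375
ΔCt(0 h) = 22.350 − 15.700 = 6.650
ΔCt(72 h) = 18.500 − 16.375 = 2.125
ΔΔCt = 2.125 − 6.650 = -4.525
Fold change = 2^(−(-4.525)) = 2^4.525 = 23.0229

23.023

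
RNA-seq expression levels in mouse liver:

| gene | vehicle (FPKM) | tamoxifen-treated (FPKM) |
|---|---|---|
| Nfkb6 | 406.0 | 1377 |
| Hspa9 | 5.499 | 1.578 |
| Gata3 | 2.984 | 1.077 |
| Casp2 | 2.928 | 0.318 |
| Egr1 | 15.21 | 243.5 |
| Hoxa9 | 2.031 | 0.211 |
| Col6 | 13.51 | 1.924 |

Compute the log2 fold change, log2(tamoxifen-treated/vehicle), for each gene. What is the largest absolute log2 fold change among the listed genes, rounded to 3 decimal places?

log2(1377/406.0) = 1.762  (Nfkb6)
log2(1.578/5.499) = -1.801  (Hspa9)
log2(1.077/2.984) = -1.470  (Gata3)
log2(0.318/2.928) = -3.203  (Casp2)
log2(243.5/15.21) = 4.001  (Egr1)
log2(0.211/2.031) = -3.267  (Hoxa9)
log2(1.924/13.51) = -2.812  (Col6)
The largest magnitude belongs to Egr1.

4.001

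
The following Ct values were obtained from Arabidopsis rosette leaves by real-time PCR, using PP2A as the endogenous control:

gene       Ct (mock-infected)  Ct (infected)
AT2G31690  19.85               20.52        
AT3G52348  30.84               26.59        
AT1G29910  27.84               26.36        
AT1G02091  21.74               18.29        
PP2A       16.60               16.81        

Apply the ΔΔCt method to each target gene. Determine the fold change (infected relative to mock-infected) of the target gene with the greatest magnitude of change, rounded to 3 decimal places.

22.009

AT2G31690: ΔΔCt = (20.52−16.81) − (19.85−16.60) = 3.71 − 3.25 = 0.46; fold change = 2^-0.46 = 0.727
AT3G52348: ΔΔCt = (26.59−16.81) − (30.84−16.60) = 9.78 − 14.24 = -4.46; fold change = 2^4.46 = 22.009
AT1G29910: ΔΔCt = (26.36−16.81) − (27.84−16.60) = 9.55 − 11.24 = -1.69; fold change = 2^1.69 = 3.227
AT1G02091: ΔΔCt = (18.29−16.81) − (21.74−16.60) = 1.48 − 5.14 = -3.66; fold change = 2^3.66 = 12.641
AT3G52348 has the largest |ΔΔCt| = 4.46.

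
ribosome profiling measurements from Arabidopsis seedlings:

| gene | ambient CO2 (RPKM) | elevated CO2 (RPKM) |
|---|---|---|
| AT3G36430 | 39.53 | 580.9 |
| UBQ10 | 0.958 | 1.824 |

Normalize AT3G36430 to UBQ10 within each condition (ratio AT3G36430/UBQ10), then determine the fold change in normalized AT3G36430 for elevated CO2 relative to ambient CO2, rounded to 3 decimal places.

AT3G36430/UBQ10 (ambient CO2) = 39.53 / 0.958 = 41.263
AT3G36430/UBQ10 (elevated CO2) = 580.9 / 1.824 = 318.48
Fold change = 318.48 / 41.263 = 7.7182

7.718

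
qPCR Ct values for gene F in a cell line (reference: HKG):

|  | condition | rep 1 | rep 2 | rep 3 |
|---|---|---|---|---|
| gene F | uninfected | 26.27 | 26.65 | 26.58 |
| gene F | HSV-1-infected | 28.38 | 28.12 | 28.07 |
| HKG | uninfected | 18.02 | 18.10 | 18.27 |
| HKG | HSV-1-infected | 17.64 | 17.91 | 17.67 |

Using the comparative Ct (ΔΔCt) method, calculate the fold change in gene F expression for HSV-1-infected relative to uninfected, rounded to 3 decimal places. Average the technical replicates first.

0.237

Mean Ct: gene F uninfected 26.500; gene F HSV-1-infected 28.190; HKG uninfected 18.130; HKG HSV-1-infected 17.740
ΔCt(uninfected) = 26.500 − 18.130 = 8.370
ΔCt(HSV-1-infected) = 28.190 − 17.740 = 10.450
ΔΔCt = 10.450 − 8.370 = 2.080
Fold change = 2^(−2.080) = 0.2365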